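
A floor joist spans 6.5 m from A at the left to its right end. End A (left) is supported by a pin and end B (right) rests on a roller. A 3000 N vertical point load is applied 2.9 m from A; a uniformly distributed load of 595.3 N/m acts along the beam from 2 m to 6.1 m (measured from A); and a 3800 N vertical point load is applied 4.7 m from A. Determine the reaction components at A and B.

A_x = 0, A_y = 3634 N, B_y = 5607 N

Resultant of the distributed load: 595.3 × 4.1 = 2440.73 N at 4.05 m from A.
Taking moments about A: B_y·6.5 − 3000·2.9 − (595.3·4.1)·4.05 − 3800·4.7 = 0 → B_y = 36444.9565/6.5 = 5606.92 ≈ 5607 N.
ΣF_y = 0: A_y + 5606.92 − 3000 − 595.3·4.1 − 3800 = 0 → A_y = 3634 N.
ΣF_x = 0: no horizontal applied forces, so A_x = 0.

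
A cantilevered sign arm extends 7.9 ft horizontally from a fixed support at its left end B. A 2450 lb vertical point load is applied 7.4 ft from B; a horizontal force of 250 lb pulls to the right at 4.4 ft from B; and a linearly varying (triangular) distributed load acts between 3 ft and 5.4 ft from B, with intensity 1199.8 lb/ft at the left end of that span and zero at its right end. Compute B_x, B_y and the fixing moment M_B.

B_x = -250.0 lb, B_y = 3890 lb, M_B = 23600 lb·ft

Resultant of the triangular load: ½ × 1199.8 × 2.4 = 1439.76 lb, acting at 3.8 ft from B (one-third of the span from the peak).
ΣF_x = 0: B_x + 250 = 0 → B_x = -250.0 lb.
ΣF_y = 0: B_y − 2450 − ½·1199.8·2.4 = 0 → B_y = 3890 lb.
ΣM about B: M_B − 2450·7.4 − (½·1199.8·2.4)·3.8 = 0 → M_B = 23600 lb·ft.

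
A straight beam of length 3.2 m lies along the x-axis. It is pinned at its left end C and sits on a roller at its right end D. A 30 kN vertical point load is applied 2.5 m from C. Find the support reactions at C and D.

ΣM about C: D_y·3.2 − 30·2.5 = 0 → D_y = 75/3.2 = 23.4375 ≈ 23.44 kN.
ΣF_y = 0: C_y + 23.4375 − 30 = 0 → C_y = 6.562 kN.
ΣF_x = 0: no horizontal applied forces, so C_x = 0.

C_x = 0, C_y = 6.562 kN, D_y = 23.44 kN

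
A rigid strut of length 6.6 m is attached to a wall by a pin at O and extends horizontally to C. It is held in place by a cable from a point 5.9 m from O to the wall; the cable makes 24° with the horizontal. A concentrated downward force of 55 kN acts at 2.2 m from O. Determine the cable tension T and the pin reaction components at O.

ΣM about O: T·sin24°·5.9 − 55·2.2 = 0 → T = 121/(5.9·0.406737) = 50.422 ≈ 50.42 kN.
ΣF_x = 0: O_x − T·cos24° = 0 → O_x = 50.422 × 0.913545 = 46.06 kN.
ΣF_y = 0: O_y + T·sin24° − 55 = 0 → O_y = 55 − 50.422 × 0.406737 = 34.49 kN.

T = 50.42 kN, O_x = 46.06 kN, O_y = 34.49 kN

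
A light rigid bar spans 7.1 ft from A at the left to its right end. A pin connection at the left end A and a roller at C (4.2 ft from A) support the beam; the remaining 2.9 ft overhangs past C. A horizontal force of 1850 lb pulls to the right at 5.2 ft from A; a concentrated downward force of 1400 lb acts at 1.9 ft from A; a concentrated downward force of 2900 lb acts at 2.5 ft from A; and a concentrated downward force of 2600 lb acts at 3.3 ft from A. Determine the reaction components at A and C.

Taking moments about A: C_y·4.2 − 1400·1.9 − 2900·2.5 − 2600·3.3 = 0 → C_y = 18490/4.2 = 4402.38 ≈ 4402 lb.
ΣF_y = 0: A_y + 4402.38 − 1400 − 2900 − 2600 = 0 → A_y = 2498 lb.
ΣF_x = 0: A_x + 1850 = 0 → A_x = -1850 lb.

A_x = -1850 lb, A_y = 2498 lb, C_y = 4402 lb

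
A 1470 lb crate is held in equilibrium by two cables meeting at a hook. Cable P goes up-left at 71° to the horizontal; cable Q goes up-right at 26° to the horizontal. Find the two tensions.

T_P = 1331 lb, T_Q = 482.2 lb

ΣF_x = 0: −T_P·cos71° + T_Q·cos26° = 0 → T_Q = 0.362228·T_P.
ΣF_y = 0: T_P·sin71° + T_Q·sin26° = 1470.
Substitute: T_P·(0.945519 + 0.362228·0.438371) = 1470 → T_P = 1331.15 ≈ 1331 lb.
Then T_Q = 0.362228 × 1331.15 = 482.2 lb.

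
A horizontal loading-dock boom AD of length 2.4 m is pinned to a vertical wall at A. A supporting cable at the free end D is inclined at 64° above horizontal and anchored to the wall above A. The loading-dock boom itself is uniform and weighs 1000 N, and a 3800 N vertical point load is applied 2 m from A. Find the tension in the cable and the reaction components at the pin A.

T = 4080 N, A_x = 1788 N, A_y = 1133 N

ΣM about A: T·sin64°·2.4 − 1000·1.2 − 3800·2 = 0 → T = 8800/(2.4·0.898794) = 4079.54 ≈ 4080 N.
ΣF_x = 0: A_x − T·cos64° = 0 → A_x = 4079.54 × 0.438371 = 1788 N.
ΣF_y = 0: A_y + T·sin64° − 1000 − 3800 = 0 → A_y = 4800 − 4079.54 × 0.898794 = 1133 N.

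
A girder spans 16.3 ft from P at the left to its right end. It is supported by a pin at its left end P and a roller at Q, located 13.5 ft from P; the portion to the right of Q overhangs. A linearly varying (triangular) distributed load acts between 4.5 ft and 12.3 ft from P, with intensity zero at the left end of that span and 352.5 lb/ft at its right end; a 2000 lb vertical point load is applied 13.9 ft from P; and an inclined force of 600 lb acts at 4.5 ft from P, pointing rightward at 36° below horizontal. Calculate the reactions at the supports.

P_x = -485.4 lb, P_y = 562.8 lb, Q_y = 3165 lb

Resultant of the triangular load: ½ × 352.5 × 7.8 = 1374.75 lb, acting at 9.7 ft from P (one-third of the span from the peak).
ΣM about P: Q_y·13.5 − (½·352.5·7.8)·9.7 − 2000·13.9 − 600·sin36°·4.5 = 0 → Q_y = 42722.1/13.5 = 3164.6 ≈ 3165 lb.
ΣF_y = 0: P_y + 3164.6 − ½·352.5·7.8 − 2000 − 600·sin36° = 0 → P_y = 562.8 lb.
ΣF_x = 0: P_x + 600·cos36° = 0 → P_x = -485.4 lb.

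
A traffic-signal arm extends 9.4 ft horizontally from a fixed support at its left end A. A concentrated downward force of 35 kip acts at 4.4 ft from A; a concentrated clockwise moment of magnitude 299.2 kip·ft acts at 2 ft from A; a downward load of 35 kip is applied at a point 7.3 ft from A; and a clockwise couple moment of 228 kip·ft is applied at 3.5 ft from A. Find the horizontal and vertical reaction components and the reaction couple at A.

ΣF_x = 0: A_x = 0.
ΣF_y = 0: A_y − 35 − 35 = 0 → A_y = 70.00 kip.
ΣM about A: M_A − 35·4.4 − 299.2 − 35·7.3 − 228 = 0 → M_A = 936.7 kip·ft.

A_x = 0, A_y = 70.00 kip, M_A = 936.7 kip·ft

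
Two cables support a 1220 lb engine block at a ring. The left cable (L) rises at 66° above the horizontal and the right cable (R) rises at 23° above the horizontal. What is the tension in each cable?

ΣF_x = 0: −T_L·cos66° + T_R·cos23° = 0 → T_R = 0.441863·T_L.
ΣF_y = 0: T_L·sin66° + T_R·sin23° = 1220.
Substitute: T_L·(0.913545 + 0.441863·0.390731) = 1220 → T_L = 1123.19 ≈ 1123 lb.
Then T_R = 0.441863 × 1123.19 = 496.3 lb.

T_L = 1123 lb, T_R = 496.3 lb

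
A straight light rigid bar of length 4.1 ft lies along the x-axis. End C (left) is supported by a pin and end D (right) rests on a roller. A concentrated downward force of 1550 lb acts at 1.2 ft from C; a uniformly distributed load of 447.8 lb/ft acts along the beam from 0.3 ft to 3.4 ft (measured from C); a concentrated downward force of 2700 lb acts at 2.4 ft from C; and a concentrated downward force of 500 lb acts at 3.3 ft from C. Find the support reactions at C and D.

C_x = 0, C_y = 3075 lb, D_y = 3063 lb

Resultant of the distributed load: 447.8 × 3.1 = 1388.18 lb at 1.85 ft from C.
Moments about C: D_y·4.1 − 1550·1.2 − (447.8·3.1)·1.85 − 2700·2.4 − 500·3.3 = 0 → D_y = 12558.133/4.1 = 3062.96 ≈ 3063 lb.
ΣF_y = 0: C_y + 3062.96 − 1550 − 447.8·3.1 − 2700 − 500 = 0 → C_y = 3075 lb.
ΣF_x = 0: no horizontal applied forces, so C_x = 0.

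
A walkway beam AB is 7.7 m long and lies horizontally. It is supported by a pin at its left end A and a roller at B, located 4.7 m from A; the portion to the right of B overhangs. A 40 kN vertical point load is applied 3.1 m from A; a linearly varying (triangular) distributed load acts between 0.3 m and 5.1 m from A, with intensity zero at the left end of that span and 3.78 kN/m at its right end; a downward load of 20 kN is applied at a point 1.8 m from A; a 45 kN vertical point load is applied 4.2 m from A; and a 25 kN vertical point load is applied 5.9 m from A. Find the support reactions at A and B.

A_x = 0, A_y = 26.68 kN, B_y = 112.4 kN

Resultant of the triangular load: ½ × 3.78 × 4.8 = 9.072 kN, acting at 3.5 m from A (one-third of the span from the peak).
ΣM about A: B_y·4.7 − 40·3.1 − (½·3.78·4.8)·3.5 − 20·1.8 − 45·4.2 − 25·5.9 = 0 → B_y = 528.252/4.7 = 112.394 ≈ 112.4 kN.
ΣF_y = 0: A_y + 112.394 − 40 − ½·3.78·4.8 − 20 − 45 − 25 = 0 → A_y = 26.68 kN.
ΣF_x = 0: no horizontal applied forces, so A_x = 0.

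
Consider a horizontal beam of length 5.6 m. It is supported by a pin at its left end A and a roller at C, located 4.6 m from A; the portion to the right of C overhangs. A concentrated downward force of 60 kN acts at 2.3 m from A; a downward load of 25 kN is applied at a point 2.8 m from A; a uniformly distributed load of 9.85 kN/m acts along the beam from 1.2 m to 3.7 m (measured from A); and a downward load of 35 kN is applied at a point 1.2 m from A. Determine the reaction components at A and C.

A_x = 0, A_y = 77.16 kN, C_y = 67.46 kN

Resultant of the distributed load: 9.85 × 2.5 = 24.625 kN at 2.45 m from A.
ΣM about A: C_y·4.6 − 60·2.3 − 25·2.8 − (9.85·2.5)·2.45 − 35·1.2 = 0 → C_y = 310.33125/4.6 = 67.4633 ≈ 67.46 kN.
ΣF_y = 0: A_y + 67.4633 − 60 − 25 − 9.85·2.5 − 35 = 0 → A_y = 77.16 kN.
ΣF_x = 0: no horizontal applied forces, so A_x = 0.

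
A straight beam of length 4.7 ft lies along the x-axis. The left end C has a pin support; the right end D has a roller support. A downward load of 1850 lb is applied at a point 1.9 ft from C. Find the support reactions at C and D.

C_x = 0, C_y = 1102 lb, D_y = 747.9 lb

Moments about C: D_y·4.7 − 1850·1.9 = 0 → D_y = 3515/4.7 = 747.872 ≈ 747.9 lb.
ΣF_y = 0: C_y + 747.872 − 1850 = 0 → C_y = 1102 lb.
ΣF_x = 0: no horizontal applied forces, so C_x = 0.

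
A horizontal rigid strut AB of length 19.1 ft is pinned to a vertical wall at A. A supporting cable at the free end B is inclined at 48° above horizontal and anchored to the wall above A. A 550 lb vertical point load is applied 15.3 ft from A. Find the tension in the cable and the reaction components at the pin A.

ΣM about A: T·sin48°·19.1 − 550·15.3 = 0 → T = 8415/(19.1·0.743145) = 592.853 ≈ 592.9 lb.
ΣF_x = 0: A_x − T·cos48° = 0 → A_x = 592.853 × 0.669131 = 396.7 lb.
ΣF_y = 0: A_y + T·sin48° − 550 = 0 → A_y = 550 − 592.853 × 0.743145 = 109.4 lb.

T = 592.9 lb, A_x = 396.7 lb, A_y = 109.4 lb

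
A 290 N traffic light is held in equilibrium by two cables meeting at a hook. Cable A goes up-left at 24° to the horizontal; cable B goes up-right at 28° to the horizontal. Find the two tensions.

T_A = 324.9 N, T_B = 336.2 N

ΣF_x = 0: −T_A·cos24° + T_B·cos28° = 0 → T_B = 1.03465·T_A.
ΣF_y = 0: T_A·sin24° + T_B·sin28° = 290.
Substitute: T_A·(0.406737 + 1.03465·0.469472) = 290 → T_A = 324.939 ≈ 324.9 N.
Then T_B = 1.03465 × 324.939 = 336.2 N.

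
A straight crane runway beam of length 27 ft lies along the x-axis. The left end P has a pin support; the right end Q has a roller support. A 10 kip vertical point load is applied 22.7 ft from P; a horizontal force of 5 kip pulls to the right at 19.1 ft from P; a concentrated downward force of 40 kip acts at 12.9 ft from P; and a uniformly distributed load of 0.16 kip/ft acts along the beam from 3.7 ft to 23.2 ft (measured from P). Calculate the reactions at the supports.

Resultant of the distributed load: 0.16 × 19.5 = 3.12 kip at 13.45 ft from P.
Taking moments about P: Q_y·27 − 10·22.7 − 40·12.9 − (0.16·19.5)·13.45 = 0 → Q_y = 784.964/27 = 29.0727 ≈ 29.07 kip.
ΣF_y = 0: P_y + 29.0727 − 10 − 40 − 0.16·19.5 = 0 → P_y = 24.05 kip.
ΣF_x = 0: P_x + 5 = 0 → P_x = -5.000 kip.

P_x = -5.000 kip, P_y = 24.05 kip, Q_y = 29.07 kip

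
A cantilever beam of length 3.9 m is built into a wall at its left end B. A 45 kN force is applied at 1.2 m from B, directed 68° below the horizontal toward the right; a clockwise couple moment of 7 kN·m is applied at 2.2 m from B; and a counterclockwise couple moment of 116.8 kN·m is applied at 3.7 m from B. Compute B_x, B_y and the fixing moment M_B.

ΣF_x = 0: B_x + 45·cos68° = 0 → B_x = -16.86 kN.
ΣF_y = 0: B_y − 45·sin68° = 0 → B_y = 41.72 kN.
ΣM about B: M_B − 45·sin68°·1.2 − 7 + 116.8 = 0 → M_B = -59.73 kN·m.

B_x = -16.86 kN, B_y = 41.72 kN, M_B = -59.73 kN·m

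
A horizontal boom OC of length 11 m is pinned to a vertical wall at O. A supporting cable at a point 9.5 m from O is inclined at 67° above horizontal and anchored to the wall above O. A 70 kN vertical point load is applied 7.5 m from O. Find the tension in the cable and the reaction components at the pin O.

T = 60.04 kN, O_x = 23.46 kN, O_y = 14.74 kN

ΣM about O: T·sin67°·9.5 − 70·7.5 = 0 → T = 525/(9.5·0.920505) = 60.0357 ≈ 60.04 kN.
ΣF_x = 0: O_x − T·cos67° = 0 → O_x = 60.0357 × 0.390731 = 23.46 kN.
ΣF_y = 0: O_y + T·sin67° − 70 = 0 → O_y = 70 − 60.0357 × 0.920505 = 14.74 kN.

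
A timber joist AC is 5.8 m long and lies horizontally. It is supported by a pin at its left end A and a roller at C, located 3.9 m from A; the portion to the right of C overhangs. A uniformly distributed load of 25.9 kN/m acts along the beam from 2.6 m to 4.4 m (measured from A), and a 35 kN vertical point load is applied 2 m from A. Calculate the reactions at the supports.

A_x = 0, A_y = 21.83 kN, C_y = 59.79 kN

Resultant of the distributed load: 25.9 × 1.8 = 46.62 kN at 3.5 m from A.
Taking moments about A: C_y·3.9 − (25.9·1.8)·3.5 − 35·2 = 0 → C_y = 233.17/3.9 = 59.7872 ≈ 59.79 kN.
ΣF_y = 0: A_y + 59.7872 − 25.9·1.8 − 35 = 0 → A_y = 21.83 kN.
ΣF_x = 0: no horizontal applied forces, so A_x = 0.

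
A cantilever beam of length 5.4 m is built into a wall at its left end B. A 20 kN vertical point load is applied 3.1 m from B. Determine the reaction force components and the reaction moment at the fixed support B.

B_x = 0, B_y = 20.00 kN, M_B = 62.00 kN·m

ΣF_x = 0: B_x = 0.
ΣF_y = 0: B_y − 20 = 0 → B_y = 20.00 kN.
ΣM about B: M_B − 20·3.1 = 0 → M_B = 62.00 kN·m.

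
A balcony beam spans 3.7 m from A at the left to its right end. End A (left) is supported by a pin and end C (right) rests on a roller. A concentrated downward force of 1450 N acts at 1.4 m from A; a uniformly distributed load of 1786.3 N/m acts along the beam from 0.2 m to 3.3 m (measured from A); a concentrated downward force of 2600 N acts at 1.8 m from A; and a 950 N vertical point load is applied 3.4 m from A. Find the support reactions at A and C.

Resultant of the distributed load: 1786.3 × 3.1 = 5537.53 N at 1.75 m from A.
ΣM about A: C_y·3.7 − 1450·1.4 − (1786.3·3.1)·1.75 − 2600·1.8 − 950·3.4 = 0 → C_y = 19630.6775/3.7 = 5305.59 ≈ 5306 N.
ΣF_y = 0: A_y + 5305.59 − 1450 − 1786.3·3.1 − 2600 − 950 = 0 → A_y = 5232 N.
ΣF_x = 0: no horizontal applied forces, so A_x = 0.

A_x = 0, A_y = 5232 N, C_y = 5306 N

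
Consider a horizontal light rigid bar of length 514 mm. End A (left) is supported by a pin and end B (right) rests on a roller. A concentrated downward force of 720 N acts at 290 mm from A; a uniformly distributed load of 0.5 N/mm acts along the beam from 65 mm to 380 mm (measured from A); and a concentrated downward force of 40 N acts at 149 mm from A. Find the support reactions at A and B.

Resultant of the distributed load: 0.5 × 315 = 157.5 N at 222.5 mm from A.
Taking moments about A: B_y·514 − 720·290 − (0.5·315)·222.5 − 40·149 = 0 → B_y = 249803.75/514 = 486.0 N.
ΣF_y = 0: A_y + 486 − 720 − 0.5·315 − 40 = 0 → A_y = 431.5 N.
ΣF_x = 0: no horizontal applied forces, so A_x = 0.

A_x = 0, A_y = 431.5 N, B_y = 486.0 N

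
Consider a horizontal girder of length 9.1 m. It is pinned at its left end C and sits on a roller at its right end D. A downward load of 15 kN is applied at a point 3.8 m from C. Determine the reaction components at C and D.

Taking moments about C: D_y·9.1 − 15·3.8 = 0 → D_y = 57/9.1 = 6.26374 ≈ 6.264 kN.
ΣF_y = 0: C_y + 6.26374 − 15 = 0 → C_y = 8.736 kN.
ΣF_x = 0: no horizontal applied forces, so C_x = 0.

C_x = 0, C_y = 8.736 kN, D_y = 6.264 kN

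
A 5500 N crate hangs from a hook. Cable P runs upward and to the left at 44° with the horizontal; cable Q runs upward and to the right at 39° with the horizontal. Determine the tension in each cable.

ΣF_x = 0: −T_P·cos44° + T_Q·cos39° = 0 → T_Q = 0.925617·T_P.
ΣF_y = 0: T_P·sin44° + T_Q·sin39° = 5500.
Substitute: T_P·(0.694658 + 0.925617·0.62932) = 5500 → T_P = 4306.41 ≈ 4306 N.
Then T_Q = 0.925617 × 4306.41 = 3986 N.

T_P = 4306 N, T_Q = 3986 N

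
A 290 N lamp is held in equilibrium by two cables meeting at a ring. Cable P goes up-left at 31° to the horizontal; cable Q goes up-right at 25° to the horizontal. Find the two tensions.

T_P = 317.0 N, T_Q = 299.8 N

ΣF_x = 0: −T_P·cos31° + T_Q·cos25° = 0 → T_Q = 0.945779·T_P.
ΣF_y = 0: T_P·sin31° + T_Q·sin25° = 290.
Substitute: T_P·(0.515038 + 0.945779·0.422618) = 290 → T_P = 317.03 ≈ 317.0 N.
Then T_Q = 0.945779 × 317.03 = 299.8 N.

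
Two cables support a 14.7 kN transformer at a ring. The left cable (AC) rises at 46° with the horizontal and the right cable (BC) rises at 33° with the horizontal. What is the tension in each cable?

T_AC = 12.56 kN, T_BC = 10.40 kN

ΣF_x = 0: −T_AC·cos46° + T_BC·cos33° = 0 → T_BC = 0.828285·T_AC.
ΣF_y = 0: T_AC·sin46° + T_BC·sin33° = 14.7.
Substitute: T_AC·(0.71934 + 0.828285·0.544639) = 14.7 → T_AC = 12.5592 ≈ 12.56 kN.
Then T_BC = 0.828285 × 12.5592 = 10.40 kN.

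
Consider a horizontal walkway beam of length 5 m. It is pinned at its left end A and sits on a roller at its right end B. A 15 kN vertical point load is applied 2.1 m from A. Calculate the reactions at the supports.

ΣM about A: B_y·5 − 15·2.1 = 0 → B_y = 31.5/5 = 6.300 kN.
ΣF_y = 0: A_y + 6.3 − 15 = 0 → A_y = 8.700 kN.
ΣF_x = 0: no horizontal applied forces, so A_x = 0.

A_x = 0, A_y = 8.700 kN, B_y = 6.300 kN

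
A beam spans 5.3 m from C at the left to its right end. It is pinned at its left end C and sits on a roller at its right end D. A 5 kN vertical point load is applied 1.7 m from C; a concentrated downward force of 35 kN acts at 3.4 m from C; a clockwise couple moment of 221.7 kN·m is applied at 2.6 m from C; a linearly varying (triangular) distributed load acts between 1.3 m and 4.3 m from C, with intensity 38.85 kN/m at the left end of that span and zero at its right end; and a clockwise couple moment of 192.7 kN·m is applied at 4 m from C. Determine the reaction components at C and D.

Resultant of the triangular load: ½ × 38.85 × 3 = 58.275 kN, acting at 2.3 m from C (one-third of the span from the peak).
ΣM about C: D_y·5.3 − 5·1.7 − 35·3.4 − 221.7 − (½·38.85·3)·2.3 − 192.7 = 0 → D_y = 675.9325/5.3 = 127.534 ≈ 127.5 kN.
ΣF_y = 0: C_y + 127.534 − 5 − 35 − ½·38.85·3 = 0 → C_y = -29.26 kN.
ΣF_x = 0: no horizontal applied forces, so C_x = 0.

C_x = 0, C_y = -29.26 kN, D_y = 127.5 kN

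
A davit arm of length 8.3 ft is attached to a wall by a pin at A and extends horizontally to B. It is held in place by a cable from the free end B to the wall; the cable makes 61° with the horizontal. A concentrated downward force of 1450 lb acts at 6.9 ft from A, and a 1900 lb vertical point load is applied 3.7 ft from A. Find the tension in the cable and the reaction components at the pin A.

ΣM about A: T·sin61°·8.3 − 1450·6.9 − 1900·3.7 = 0 → T = 17035/(8.3·0.87462) = 2346.63 ≈ 2347 lb.
ΣF_x = 0: A_x − T·cos61° = 0 → A_x = 2346.63 × 0.48481 = 1138 lb.
ΣF_y = 0: A_y + T·sin61° − 1450 − 1900 = 0 → A_y = 3350 − 2346.63 × 0.87462 = 1298 lb.

T = 2347 lb, A_x = 1138 lb, A_y = 1298 lb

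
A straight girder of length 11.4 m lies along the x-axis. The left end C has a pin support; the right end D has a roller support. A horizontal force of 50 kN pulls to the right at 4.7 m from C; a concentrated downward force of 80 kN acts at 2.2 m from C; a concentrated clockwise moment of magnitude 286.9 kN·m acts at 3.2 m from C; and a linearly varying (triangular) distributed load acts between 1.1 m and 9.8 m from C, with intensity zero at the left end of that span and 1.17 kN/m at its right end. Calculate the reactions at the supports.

Resultant of the triangular load: ½ × 1.17 × 8.7 = 5.0895 kN, acting at 6.9 m from C (one-third of the span from the peak).
Moments about C: D_y·11.4 − 80·2.2 − 286.9 − (½·1.17·8.7)·6.9 = 0 → D_y = 498.01755/11.4 = 43.6857 ≈ 43.69 kN.
ΣF_y = 0: C_y + 43.6857 − 80 − ½·1.17·8.7 = 0 → C_y = 41.40 kN.
ΣF_x = 0: C_x + 50 = 0 → C_x = -50.00 kN.

C_x = -50.00 kN, C_y = 41.40 kN, D_y = 43.69 kN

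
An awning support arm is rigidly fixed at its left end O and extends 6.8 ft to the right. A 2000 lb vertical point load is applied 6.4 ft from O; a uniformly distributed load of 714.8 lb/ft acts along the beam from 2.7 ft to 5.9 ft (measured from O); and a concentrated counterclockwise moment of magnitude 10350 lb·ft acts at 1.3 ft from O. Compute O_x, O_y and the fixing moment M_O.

O_x = 0, O_y = 4287 lb, M_O = 12290 lb·ft

Resultant of the distributed load: 714.8 × 3.2 = 2287.36 lb at 4.3 ft from O.
ΣF_x = 0: O_x = 0.
ΣF_y = 0: O_y − 2000 − 714.8·3.2 = 0 → O_y = 4287 lb.
ΣM about O: M_O − 2000·6.4 − (714.8·3.2)·4.3 + 10350 = 0 → M_O = 12290 lb·ft.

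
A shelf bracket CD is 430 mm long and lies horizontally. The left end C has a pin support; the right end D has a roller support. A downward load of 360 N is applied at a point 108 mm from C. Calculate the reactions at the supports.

C_x = 0, C_y = 269.6 N, D_y = 90.42 N

Moments about C: D_y·430 − 360·108 = 0 → D_y = 38880/430 = 90.4186 ≈ 90.42 N.
ΣF_y = 0: C_y + 90.4186 − 360 = 0 → C_y = 269.6 N.
ΣF_x = 0: no horizontal applied forces, so C_x = 0.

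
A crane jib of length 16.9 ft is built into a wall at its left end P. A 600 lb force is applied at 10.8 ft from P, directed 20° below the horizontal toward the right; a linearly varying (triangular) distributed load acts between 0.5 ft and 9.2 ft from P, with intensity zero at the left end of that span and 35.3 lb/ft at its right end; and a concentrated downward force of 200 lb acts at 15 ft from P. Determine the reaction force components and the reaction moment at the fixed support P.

Resultant of the triangular load: ½ × 35.3 × 8.7 = 153.555 lb, acting at 6.3 ft from P (one-third of the span from the peak).
ΣF_x = 0: P_x + 600·cos20° = 0 → P_x = -563.8 lb.
ΣF_y = 0: P_y − 600·sin20° − ½·35.3·8.7 − 200 = 0 → P_y = 558.8 lb.
ΣM about P: M_P − 600·sin20°·10.8 − (½·35.3·8.7)·6.3 − 200·15 = 0 → M_P = 6184 lb·ft.

P_x = -563.8 lb, P_y = 558.8 lb, M_P = 6184 lb·ft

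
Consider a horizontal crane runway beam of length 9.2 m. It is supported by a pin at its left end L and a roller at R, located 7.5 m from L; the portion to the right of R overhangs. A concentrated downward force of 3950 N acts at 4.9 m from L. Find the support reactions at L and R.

ΣM about L: R_y·7.5 − 3950·4.9 = 0 → R_y = 19355/7.5 = 2580.67 ≈ 2581 N.
ΣF_y = 0: L_y + 2580.67 − 3950 = 0 → L_y = 1369 N.
ΣF_x = 0: no horizontal applied forces, so L_x = 0.

L_x = 0, L_y = 1369 N, R_y = 2581 N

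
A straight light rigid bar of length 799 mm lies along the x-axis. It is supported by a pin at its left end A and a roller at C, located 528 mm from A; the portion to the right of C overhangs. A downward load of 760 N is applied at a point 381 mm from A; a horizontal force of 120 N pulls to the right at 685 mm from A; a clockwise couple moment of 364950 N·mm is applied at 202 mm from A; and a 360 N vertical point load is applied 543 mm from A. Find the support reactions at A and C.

ΣM about A: C_y·528 − 760·381 − 364950 − 360·543 = 0 → C_y = 849990/528 = 1609.83 ≈ 1610 N.
ΣF_y = 0: A_y + 1609.83 − 760 − 360 = 0 → A_y = -489.8 N.
ΣF_x = 0: A_x + 120 = 0 → A_x = -120.0 N.

A_x = -120.0 N, A_y = -489.8 N, C_y = 1610 N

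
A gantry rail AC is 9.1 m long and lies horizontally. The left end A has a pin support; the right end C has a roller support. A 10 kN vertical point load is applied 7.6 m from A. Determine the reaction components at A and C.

Taking moments about A: C_y·9.1 − 10·7.6 = 0 → C_y = 76/9.1 = 8.35165 ≈ 8.352 kN.
ΣF_y = 0: A_y + 8.35165 − 10 = 0 → A_y = 1.648 kN.
ΣF_x = 0: no horizontal applied forces, so A_x = 0.

A_x = 0, A_y = 1.648 kN, C_y = 8.352 kN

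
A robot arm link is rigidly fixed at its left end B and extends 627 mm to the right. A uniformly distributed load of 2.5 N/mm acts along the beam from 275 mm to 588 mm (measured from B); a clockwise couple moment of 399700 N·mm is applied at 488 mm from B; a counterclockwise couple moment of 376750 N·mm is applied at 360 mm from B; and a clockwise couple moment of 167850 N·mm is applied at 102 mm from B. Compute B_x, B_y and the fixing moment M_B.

Resultant of the distributed load: 2.5 × 313 = 782.5 N at 431.5 mm from B.
ΣF_x = 0: B_x = 0.
ΣF_y = 0: B_y − 2.5·313 = 0 → B_y = 782.5 N.
ΣM about B: M_B − (2.5·313)·431.5 − 399700 + 376750 − 167850 = 0 → M_B = 528400 N·mm.

B_x = 0, B_y = 782.5 N, M_B = 528400 N·mm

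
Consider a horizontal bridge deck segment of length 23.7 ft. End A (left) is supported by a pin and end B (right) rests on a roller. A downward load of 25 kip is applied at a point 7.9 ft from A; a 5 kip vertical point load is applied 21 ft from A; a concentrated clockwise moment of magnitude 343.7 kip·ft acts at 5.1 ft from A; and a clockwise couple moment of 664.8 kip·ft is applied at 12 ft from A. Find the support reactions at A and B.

A_x = 0, A_y = -25.32 kip, B_y = 55.32 kip

Taking moments about A: B_y·23.7 − 25·7.9 − 5·21 − 343.7 − 664.8 = 0 → B_y = 1311/23.7 = 55.3165 ≈ 55.32 kip.
ΣF_y = 0: A_y + 55.3165 − 25 − 5 = 0 → A_y = -25.32 kip.
ΣF_x = 0: no horizontal applied forces, so A_x = 0.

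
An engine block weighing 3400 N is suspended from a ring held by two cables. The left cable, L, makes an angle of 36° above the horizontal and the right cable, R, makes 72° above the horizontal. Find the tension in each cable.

ΣF_x = 0: −T_L·cos36° + T_R·cos72° = 0 → T_R = 2.61803·T_L.
ΣF_y = 0: T_L·sin36° + T_R·sin72° = 3400.
Substitute: T_L·(0.587785 + 2.61803·0.951057) = 3400 → T_L = 1104.73 ≈ 1105 N.
Then T_R = 2.61803 × 1104.73 = 2892 N.

T_L = 1105 N, T_R = 2892 N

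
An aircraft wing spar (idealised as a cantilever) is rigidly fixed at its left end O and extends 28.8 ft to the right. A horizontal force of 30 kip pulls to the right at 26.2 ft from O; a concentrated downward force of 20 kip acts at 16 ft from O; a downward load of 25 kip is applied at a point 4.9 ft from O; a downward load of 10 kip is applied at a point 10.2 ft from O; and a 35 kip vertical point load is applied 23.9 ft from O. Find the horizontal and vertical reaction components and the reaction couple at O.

O_x = -30.00 kip, O_y = 90.00 kip, M_O = 1381 kip·ft

ΣF_x = 0: O_x + 30 = 0 → O_x = -30.00 kip.
ΣF_y = 0: O_y − 20 − 25 − 10 − 35 = 0 → O_y = 90.00 kip.
ΣM about O: M_O − 20·16 − 25·4.9 − 10·10.2 − 35·23.9 = 0 → M_O = 1381 kip·ft.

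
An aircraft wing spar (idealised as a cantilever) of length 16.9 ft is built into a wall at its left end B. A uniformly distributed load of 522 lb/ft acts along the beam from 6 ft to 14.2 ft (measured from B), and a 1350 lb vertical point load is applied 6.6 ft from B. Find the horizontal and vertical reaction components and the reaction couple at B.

Resultant of the distributed load: 522 × 8.2 = 4280.4 lb at 10.1 ft from B.
ΣF_x = 0: B_x = 0.
ΣF_y = 0: B_y − 522·8.2 − 1350 = 0 → B_y = 5630 lb.
ΣM about B: M_B − (522·8.2)·10.1 − 1350·6.6 = 0 → M_B = 52140 lb·ft.

B_x = 0, B_y = 5630 lb, M_B = 52140 lb·ft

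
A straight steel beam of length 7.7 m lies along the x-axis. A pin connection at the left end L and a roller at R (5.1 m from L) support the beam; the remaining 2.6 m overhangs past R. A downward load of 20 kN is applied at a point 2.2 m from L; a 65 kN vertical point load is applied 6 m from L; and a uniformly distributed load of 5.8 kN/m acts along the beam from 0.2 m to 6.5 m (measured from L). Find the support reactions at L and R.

Resultant of the distributed load: 5.8 × 6.3 = 36.54 kN at 3.35 m from L.
ΣM about L: R_y·5.1 − 20·2.2 − 65·6 − (5.8·6.3)·3.35 = 0 → R_y = 556.409/5.1 = 109.1 kN.
ΣF_y = 0: L_y + 109.1 − 20 − 65 − 5.8·6.3 = 0 → L_y = 12.44 kN.
ΣF_x = 0: no horizontal applied forces, so L_x = 0.

L_x = 0, L_y = 12.44 kN, R_y = 109.1 kN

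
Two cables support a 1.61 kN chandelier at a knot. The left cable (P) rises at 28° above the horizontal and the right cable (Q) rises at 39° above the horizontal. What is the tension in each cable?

ΣF_x = 0: −T_P·cos28° + T_Q·cos39° = 0 → T_Q = 1.13614·T_P.
ΣF_y = 0: T_P·sin28° + T_Q·sin39° = 1.61.
Substitute: T_P·(0.469472 + 1.13614·0.62932) = 1.61 → T_P = 1.35926 ≈ 1.359 kN.
Then T_Q = 1.13614 × 1.35926 = 1.544 kN.

T_P = 1.359 kN, T_Q = 1.544 kN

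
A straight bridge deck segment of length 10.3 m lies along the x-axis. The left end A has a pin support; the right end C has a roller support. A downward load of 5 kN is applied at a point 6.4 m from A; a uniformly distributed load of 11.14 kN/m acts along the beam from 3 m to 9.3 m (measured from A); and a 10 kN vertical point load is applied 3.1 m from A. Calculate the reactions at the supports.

Resultant of the distributed load: 11.14 × 6.3 = 70.182 kN at 6.15 m from A.
Moments about A: C_y·10.3 − 5·6.4 − (11.14·6.3)·6.15 − 10·3.1 = 0 → C_y = 494.6193/10.3 = 48.0213 ≈ 48.02 kN.
ΣF_y = 0: A_y + 48.0213 − 5 − 11.14·6.3 − 10 = 0 → A_y = 37.16 kN.
ΣF_x = 0: no horizontal applied forces, so A_x = 0.

A_x = 0, A_y = 37.16 kN, C_y = 48.02 kN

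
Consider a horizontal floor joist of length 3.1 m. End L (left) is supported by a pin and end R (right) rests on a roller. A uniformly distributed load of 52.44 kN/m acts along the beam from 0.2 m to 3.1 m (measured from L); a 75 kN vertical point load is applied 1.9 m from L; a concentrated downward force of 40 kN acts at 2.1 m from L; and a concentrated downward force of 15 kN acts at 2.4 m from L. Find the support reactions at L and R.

L_x = 0, L_y = 116.5 kN, R_y = 165.6 kN

Resultant of the distributed load: 52.44 × 2.9 = 152.076 kN at 1.65 m from L.
Taking moments about L: R_y·3.1 − (52.44·2.9)·1.65 − 75·1.9 − 40·2.1 − 15·2.4 = 0 → R_y = 513.4254/3.1 = 165.621 ≈ 165.6 kN.
ΣF_y = 0: L_y + 165.621 − 52.44·2.9 − 75 − 40 − 15 = 0 → L_y = 116.5 kN.
ΣF_x = 0: no horizontal applied forces, so L_x = 0.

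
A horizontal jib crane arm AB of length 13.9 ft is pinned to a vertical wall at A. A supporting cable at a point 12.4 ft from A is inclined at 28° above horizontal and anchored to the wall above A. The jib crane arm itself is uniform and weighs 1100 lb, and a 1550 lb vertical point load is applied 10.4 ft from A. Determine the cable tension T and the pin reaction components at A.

ΣM about A: T·sin28°·12.4 − 1100·6.95 − 1550·10.4 = 0 → T = 23765/(12.4·0.469472) = 4082.31 ≈ 4082 lb.
ΣF_x = 0: A_x − T·cos28° = 0 → A_x = 4082.31 × 0.882948 = 3604 lb.
ΣF_y = 0: A_y + T·sin28° − 1100 − 1550 = 0 → A_y = 2650 − 4082.31 × 0.469472 = 733.5 lb.

T = 4082 lb, A_x = 3604 lb, A_y = 733.5 lb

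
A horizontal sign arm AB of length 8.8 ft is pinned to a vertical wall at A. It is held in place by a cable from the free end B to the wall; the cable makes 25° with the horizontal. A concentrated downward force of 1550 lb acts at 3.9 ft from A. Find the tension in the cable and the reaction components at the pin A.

T = 1625 lb, A_x = 1473 lb, A_y = 863.1 lb

ΣM about A: T·sin25°·8.8 − 1550·3.9 = 0 → T = 6045/(8.8·0.422618) = 1625.42 ≈ 1625 lb.
ΣF_x = 0: A_x − T·cos25° = 0 → A_x = 1625.42 × 0.906308 = 1473 lb.
ΣF_y = 0: A_y + T·sin25° − 1550 = 0 → A_y = 1550 − 1625.42 × 0.422618 = 863.1 lb.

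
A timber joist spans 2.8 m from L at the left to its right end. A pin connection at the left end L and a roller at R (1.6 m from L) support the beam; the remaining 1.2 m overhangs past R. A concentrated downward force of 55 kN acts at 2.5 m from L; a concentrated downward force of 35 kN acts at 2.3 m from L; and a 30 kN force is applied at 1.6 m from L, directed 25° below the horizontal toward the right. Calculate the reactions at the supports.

Taking moments about L: R_y·1.6 − 55·2.5 − 35·2.3 − 30·sin25°·1.6 = 0 → R_y = 238.286/1.6 = 148.929 ≈ 148.9 kN.
ΣF_y = 0: L_y + 148.929 − 55 − 35 − 30·sin25° = 0 → L_y = -46.25 kN.
ΣF_x = 0: L_x + 30·cos25° = 0 → L_x = -27.19 kN.

L_x = -27.19 kN, L_y = -46.25 kN, R_y = 148.9 kN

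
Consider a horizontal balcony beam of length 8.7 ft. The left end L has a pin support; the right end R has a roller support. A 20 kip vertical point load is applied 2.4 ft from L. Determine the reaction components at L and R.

ΣM about L: R_y·8.7 − 20·2.4 = 0 → R_y = 48/8.7 = 5.51724 ≈ 5.517 kip.
ΣF_y = 0: L_y + 5.51724 − 20 = 0 → L_y = 14.48 kip.
ΣF_x = 0: no horizontal applied forces, so L_x = 0.

L_x = 0, L_y = 14.48 kip, R_y = 5.517 kip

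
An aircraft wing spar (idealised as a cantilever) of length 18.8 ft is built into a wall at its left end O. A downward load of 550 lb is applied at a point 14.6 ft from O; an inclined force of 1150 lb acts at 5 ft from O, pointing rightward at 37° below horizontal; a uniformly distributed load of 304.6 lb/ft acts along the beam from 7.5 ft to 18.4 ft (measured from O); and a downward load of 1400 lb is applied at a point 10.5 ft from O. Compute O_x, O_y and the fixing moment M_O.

O_x = -918.4 lb, O_y = 5962 lb, M_O = 69190 lb·ft

Resultant of the distributed load: 304.6 × 10.9 = 3320.14 lb at 12.95 ft from O.
ΣF_x = 0: O_x + 1150·cos37° = 0 → O_x = -918.4 lb.
ΣF_y = 0: O_y − 550 − 1150·sin37° − 304.6·10.9 − 1400 = 0 → O_y = 5962 lb.
ΣM about O: M_O − 550·14.6 − 1150·sin37°·5 − (304.6·10.9)·12.95 − 1400·10.5 = 0 → M_O = 69190 lb·ft.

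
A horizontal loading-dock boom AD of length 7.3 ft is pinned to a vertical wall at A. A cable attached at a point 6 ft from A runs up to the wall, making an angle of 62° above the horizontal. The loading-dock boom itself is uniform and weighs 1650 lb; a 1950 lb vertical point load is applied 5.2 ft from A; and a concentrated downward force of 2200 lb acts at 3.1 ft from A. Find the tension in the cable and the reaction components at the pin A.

T = 4338 lb, A_x = 2037 lb, A_y = 1970 lb

ΣM about A: T·sin62°·6 − 1650·3.65 − 1950·5.2 − 2200·3.1 = 0 → T = 22982.5/(6·0.882948) = 4338.21 ≈ 4338 lb.
ΣF_x = 0: A_x − T·cos62° = 0 → A_x = 4338.21 × 0.469472 = 2037 lb.
ΣF_y = 0: A_y + T·sin62° − 1650 − 1950 − 2200 = 0 → A_y = 5800 − 4338.21 × 0.882948 = 1970 lb.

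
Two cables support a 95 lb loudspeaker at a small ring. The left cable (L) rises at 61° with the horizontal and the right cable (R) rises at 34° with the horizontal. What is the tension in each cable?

T_L = 79.06 lb, T_R = 46.23 lb

ΣF_x = 0: −T_L·cos61° + T_R·cos34° = 0 → T_R = 0.584786·T_L.
ΣF_y = 0: T_L·sin61° + T_R·sin34° = 95.
Substitute: T_L·(0.87462 + 0.584786·0.559193) = 95 → T_L = 79.0594 ≈ 79.06 lb.
Then T_R = 0.584786 × 79.0594 = 46.23 lb.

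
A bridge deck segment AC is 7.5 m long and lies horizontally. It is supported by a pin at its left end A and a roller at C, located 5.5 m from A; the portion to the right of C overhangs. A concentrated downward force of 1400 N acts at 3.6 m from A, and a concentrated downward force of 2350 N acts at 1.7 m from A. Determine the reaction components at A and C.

Moments about A: C_y·5.5 − 1400·3.6 − 2350·1.7 = 0 → C_y = 9035/5.5 = 1642.73 ≈ 1643 N.
ΣF_y = 0: A_y + 1642.73 − 1400 − 2350 = 0 → A_y = 2107 N.
ΣF_x = 0: no horizontal applied forces, so A_x = 0.

A_x = 0, A_y = 2107 N, C_y = 1643 N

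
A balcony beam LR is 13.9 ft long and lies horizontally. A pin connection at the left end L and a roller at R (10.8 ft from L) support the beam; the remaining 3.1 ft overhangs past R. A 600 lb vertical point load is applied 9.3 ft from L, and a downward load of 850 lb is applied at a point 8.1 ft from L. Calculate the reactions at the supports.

L_x = 0, L_y = 295.8 lb, R_y = 1154 lb

ΣM about L: R_y·10.8 − 600·9.3 − 850·8.1 = 0 → R_y = 12465/10.8 = 1154.17 ≈ 1154 lb.
ΣF_y = 0: L_y + 1154.17 − 600 − 850 = 0 → L_y = 295.8 lb.
ΣF_x = 0: no horizontal applied forces, so L_x = 0.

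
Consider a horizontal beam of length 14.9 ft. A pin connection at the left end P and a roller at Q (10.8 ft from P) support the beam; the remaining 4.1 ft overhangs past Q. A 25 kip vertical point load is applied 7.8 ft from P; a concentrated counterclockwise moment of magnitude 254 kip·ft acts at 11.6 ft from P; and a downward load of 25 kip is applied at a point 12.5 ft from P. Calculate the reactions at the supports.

ΣM about P: Q_y·10.8 − 25·7.8 + 254 − 25·12.5 = 0 → Q_y = 253.5/10.8 = 23.4722 ≈ 23.47 kip.
ΣF_y = 0: P_y + 23.4722 − 25 − 25 = 0 → P_y = 26.53 kip.
ΣF_x = 0: no horizontal applied forces, so P_x = 0.

P_x = 0, P_y = 26.53 kip, Q_y = 23.47 kip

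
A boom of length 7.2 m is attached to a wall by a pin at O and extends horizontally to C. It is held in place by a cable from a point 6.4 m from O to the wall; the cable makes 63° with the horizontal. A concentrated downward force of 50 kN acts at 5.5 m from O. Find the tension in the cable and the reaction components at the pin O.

T = 48.22 kN, O_x = 21.89 kN, O_y = 7.031 kN

ΣM about O: T·sin63°·6.4 − 50·5.5 = 0 → T = 275/(6.4·0.891007) = 48.2249 ≈ 48.22 kN.
ΣF_x = 0: O_x − T·cos63° = 0 → O_x = 48.2249 × 0.45399 = 21.89 kN.
ΣF_y = 0: O_y + T·sin63° − 50 = 0 → O_y = 50 − 48.2249 × 0.891007 = 7.031 kN.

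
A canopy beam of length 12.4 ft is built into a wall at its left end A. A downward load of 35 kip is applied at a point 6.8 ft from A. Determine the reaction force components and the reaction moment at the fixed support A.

ΣF_x = 0: A_x = 0.
ΣF_y = 0: A_y − 35 = 0 → A_y = 35.00 kip.
ΣM about A: M_A − 35·6.8 = 0 → M_A = 238.0 kip·ft.

A_x = 0, A_y = 35.00 kip, M_A = 238.0 kip·ft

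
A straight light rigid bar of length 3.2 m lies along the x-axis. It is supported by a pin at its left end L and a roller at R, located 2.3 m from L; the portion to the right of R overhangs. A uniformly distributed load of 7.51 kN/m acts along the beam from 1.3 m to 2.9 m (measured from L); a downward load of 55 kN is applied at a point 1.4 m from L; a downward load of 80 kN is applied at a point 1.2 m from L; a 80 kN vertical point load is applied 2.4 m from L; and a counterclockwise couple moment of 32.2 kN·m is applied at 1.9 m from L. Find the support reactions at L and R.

L_x = 0, L_y = 71.35 kN, R_y = 155.7 kN

Resultant of the distributed load: 7.51 × 1.6 = 12.016 kN at 2.1 m from L.
Moments about L: R_y·2.3 − (7.51·1.6)·2.1 − 55·1.4 − 80·1.2 − 80·2.4 + 32.2 = 0 → R_y = 358.0336/2.3 = 155.667 ≈ 155.7 kN.
ΣF_y = 0: L_y + 155.667 − 7.51·1.6 − 55 − 80 − 80 = 0 → L_y = 71.35 kN.
ΣF_x = 0: no horizontal applied forces, so L_x = 0.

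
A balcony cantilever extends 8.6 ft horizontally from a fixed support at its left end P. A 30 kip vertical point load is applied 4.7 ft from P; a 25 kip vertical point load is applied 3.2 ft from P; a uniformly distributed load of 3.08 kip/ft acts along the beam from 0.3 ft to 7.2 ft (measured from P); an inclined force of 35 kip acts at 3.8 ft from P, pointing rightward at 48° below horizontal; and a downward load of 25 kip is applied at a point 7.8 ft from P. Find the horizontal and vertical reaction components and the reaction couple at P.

Resultant of the distributed load: 3.08 × 6.9 = 21.252 kip at 3.75 ft from P.
ΣF_x = 0: P_x + 35·cos48° = 0 → P_x = -23.42 kip.
ΣF_y = 0: P_y − 30 − 25 − 3.08·6.9 − 35·sin48° − 25 = 0 → P_y = 127.3 kip.
ΣM about P: M_P − 30·4.7 − 25·3.2 − (3.08·6.9)·3.75 − 35·sin48°·3.8 − 25·7.8 = 0 → M_P = 594.5 kip·ft.

P_x = -23.42 kip, P_y = 127.3 kip, M_P = 594.5 kip·ft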